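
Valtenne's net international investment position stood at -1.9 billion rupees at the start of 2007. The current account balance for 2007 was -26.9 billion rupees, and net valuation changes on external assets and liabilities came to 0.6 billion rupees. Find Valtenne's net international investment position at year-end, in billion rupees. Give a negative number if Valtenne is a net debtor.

-28.2

Change in NIIP = current account + net valuation change = -26.9 + 0.6 = -26.3
End-of-year NIIP = -1.9 + (-26.3) = -28.2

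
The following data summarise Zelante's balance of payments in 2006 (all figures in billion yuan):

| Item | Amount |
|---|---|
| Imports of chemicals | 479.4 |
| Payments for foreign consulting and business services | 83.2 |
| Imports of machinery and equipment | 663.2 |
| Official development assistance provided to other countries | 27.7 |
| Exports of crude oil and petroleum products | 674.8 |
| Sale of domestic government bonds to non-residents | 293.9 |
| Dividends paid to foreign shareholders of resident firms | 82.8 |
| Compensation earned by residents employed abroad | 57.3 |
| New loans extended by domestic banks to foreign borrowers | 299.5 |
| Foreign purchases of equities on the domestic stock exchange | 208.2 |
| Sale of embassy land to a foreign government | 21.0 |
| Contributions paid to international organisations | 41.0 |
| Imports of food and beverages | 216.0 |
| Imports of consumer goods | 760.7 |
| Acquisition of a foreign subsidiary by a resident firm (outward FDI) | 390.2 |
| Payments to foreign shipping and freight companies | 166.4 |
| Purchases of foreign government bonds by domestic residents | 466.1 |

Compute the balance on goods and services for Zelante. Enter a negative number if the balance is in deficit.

-1694.1

Goods: -479.4 - 760.7 - 216.0 - 663.2 + 674.8 = -1444.5
Services: -83.2 - 166.4 = -249.6
Trade balance = -1444.5 + (-249.6) = -1694.1
(Excluded from the trade balance — secondary income: official development assistance provided to other countries 27.7, contributions paid to international organisations 41.0; financial account: sale of domestic government bonds to non-residents 293.9, new loans extended by domestic banks to foreign borrowers 299.5, foreign purchases of equities on the domestic stock exchange 208.2, acquisition of a foreign subsidiary by a resident firm (outward FDI) 390.2, purchases of foreign government bonds by domestic residents 466.1; primary income: dividends paid to foreign shareholders of resident firms 82.8, compensation earned by residents employed abroad 57.3; capital account: sale of embassy land to a foreign government 21.0.)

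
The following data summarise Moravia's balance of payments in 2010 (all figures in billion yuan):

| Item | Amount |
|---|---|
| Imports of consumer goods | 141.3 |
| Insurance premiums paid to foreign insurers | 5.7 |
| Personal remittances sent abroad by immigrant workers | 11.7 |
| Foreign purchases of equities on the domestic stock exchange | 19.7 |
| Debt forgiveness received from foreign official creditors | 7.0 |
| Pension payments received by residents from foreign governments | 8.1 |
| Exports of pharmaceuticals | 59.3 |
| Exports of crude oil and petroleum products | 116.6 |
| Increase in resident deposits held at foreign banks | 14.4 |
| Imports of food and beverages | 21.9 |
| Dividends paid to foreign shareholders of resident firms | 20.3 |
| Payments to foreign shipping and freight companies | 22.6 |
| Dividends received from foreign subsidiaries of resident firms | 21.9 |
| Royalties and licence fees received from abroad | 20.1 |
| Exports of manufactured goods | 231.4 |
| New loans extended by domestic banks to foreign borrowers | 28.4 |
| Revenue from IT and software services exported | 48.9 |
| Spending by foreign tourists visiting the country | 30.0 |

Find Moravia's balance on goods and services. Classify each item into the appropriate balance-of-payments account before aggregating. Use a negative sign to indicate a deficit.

314.8

Goods: -21.9 + 231.4 + 59.3 + 116.6 - 141.3 = 244.1
Services: 30.0 + 48.9 - 5.7 - 22.6 + 20.1 = 70.7
Trade balance = 244.1 + 70.7 = 314.8
(Excluded from the trade balance — secondary income: personal remittances sent abroad by immigrant workers 11.7, pension payments received by residents from foreign governments 8.1; financial account: foreign purchases of equities on the domestic stock exchange 19.7, increase in resident deposits held at foreign banks 14.4, new loans extended by domestic banks to foreign borrowers 28.4; capital account: debt forgiveness received from foreign official creditors 7.0; primary income: dividends paid to foreign shareholders of resident firms 20.3, dividends received from foreign subsidiaries of resident firms 21.9.)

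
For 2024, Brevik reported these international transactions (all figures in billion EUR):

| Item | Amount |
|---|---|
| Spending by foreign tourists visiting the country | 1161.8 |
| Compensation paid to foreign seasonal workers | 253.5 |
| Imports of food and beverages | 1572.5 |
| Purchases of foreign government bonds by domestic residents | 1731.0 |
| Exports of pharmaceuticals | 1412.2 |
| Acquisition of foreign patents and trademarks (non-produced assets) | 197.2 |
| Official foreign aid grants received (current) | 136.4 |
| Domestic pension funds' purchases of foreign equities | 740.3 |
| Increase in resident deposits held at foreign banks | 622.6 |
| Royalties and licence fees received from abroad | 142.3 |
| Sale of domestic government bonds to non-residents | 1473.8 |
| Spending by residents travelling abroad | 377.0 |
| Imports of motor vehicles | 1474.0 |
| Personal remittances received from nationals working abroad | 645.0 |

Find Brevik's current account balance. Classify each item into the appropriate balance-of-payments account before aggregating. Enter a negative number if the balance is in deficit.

-179.3

Goods: -1474.0 + 1412.2 - 1572.5 = -1634.3
Services: 142.3 + 1161.8 - 377.0 = 927.1
Primary income: -253.5
Secondary income: 645.0 + 136.4 = 781.4
Current account = (-1634.3) + 927.1 + (-253.5) + 781.4 = -179.3
(Excluded from the current account — financial account: purchases of foreign government bonds by domestic residents 1731.0, domestic pension funds' purchases of foreign equities 740.3, increase in resident deposits held at foreign banks 622.6, sale of domestic government bonds to non-residents 1473.8; capital account: acquisition of foreign patents and trademarks (non-produced assets) 197.2.)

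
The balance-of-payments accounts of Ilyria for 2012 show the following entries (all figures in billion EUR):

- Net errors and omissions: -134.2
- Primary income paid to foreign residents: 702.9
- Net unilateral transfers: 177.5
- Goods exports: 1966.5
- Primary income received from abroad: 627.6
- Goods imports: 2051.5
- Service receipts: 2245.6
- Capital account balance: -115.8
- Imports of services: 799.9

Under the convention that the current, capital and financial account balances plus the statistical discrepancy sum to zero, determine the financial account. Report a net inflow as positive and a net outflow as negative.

-1212.9

Goods balance = 1966.5 - 2051.5 = -85.0
Services balance = 2245.6 - 799.9 = 1445.7
Trade balance (goods + services) = -85.0 + 1445.7 = 1360.7
Net primary income = 627.6 - 702.9 = -75.3
Net secondary income = 177.5
Current account = 1360.7 + (-75.3) + 177.5 = 1462.9
Financial account = -(1462.9 + (-115.8) + (-134.2)) = -1212.9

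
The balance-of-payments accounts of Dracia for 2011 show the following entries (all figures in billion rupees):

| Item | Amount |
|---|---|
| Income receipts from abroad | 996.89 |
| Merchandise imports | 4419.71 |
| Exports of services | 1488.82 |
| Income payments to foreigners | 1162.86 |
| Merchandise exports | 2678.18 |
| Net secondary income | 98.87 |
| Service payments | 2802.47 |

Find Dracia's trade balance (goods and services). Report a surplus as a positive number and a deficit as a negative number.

Goods balance = 2678.18 - 4419.71 = -1741.53
Services balance = 1488.82 - 2802.47 = -1313.65
Trade balance (goods + services) = -1741.53 + (-1313.65) = -3055.18

-3055.18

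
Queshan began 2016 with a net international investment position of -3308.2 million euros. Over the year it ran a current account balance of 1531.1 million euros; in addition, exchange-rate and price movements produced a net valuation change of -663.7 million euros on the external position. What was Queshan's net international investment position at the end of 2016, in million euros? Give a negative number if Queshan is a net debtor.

-2440.8

Change in NIIP = current account + net valuation change = 1531.1 + (-663.7) = 867.4
End-of-year NIIP = -3308.2 + 867.4 = -2440.8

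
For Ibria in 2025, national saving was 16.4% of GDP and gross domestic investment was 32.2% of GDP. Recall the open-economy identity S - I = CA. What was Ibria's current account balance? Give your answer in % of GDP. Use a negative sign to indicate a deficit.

S - I = CA (net lending to the rest of the world).
CA = S - I = 16.4 - 32.2 = -15.8

-15.8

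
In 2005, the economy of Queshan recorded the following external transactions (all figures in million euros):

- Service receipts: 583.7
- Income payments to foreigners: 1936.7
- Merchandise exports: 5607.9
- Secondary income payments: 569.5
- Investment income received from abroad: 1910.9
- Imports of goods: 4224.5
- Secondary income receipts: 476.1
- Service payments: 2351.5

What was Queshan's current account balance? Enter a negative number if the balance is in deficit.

Goods balance = 5607.9 - 4224.5 = 1383.4
Services balance = 583.7 - 2351.5 = -1767.8
Trade balance (goods + services) = 1383.4 + (-1767.8) = -384.4
Net primary income = 1910.9 - 1936.7 = -25.8
Net secondary income = 476.1 - 569.5 = -93.4
Current account = -384.4 + (-25.8) + (-93.4) = -503.6

-503.6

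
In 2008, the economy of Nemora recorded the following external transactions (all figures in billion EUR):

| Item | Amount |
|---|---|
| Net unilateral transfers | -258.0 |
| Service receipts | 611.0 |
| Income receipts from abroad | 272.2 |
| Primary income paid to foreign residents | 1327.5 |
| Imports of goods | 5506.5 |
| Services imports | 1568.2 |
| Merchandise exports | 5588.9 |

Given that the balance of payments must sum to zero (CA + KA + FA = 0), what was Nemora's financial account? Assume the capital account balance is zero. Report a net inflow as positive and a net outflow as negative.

Goods balance = 5588.9 - 5506.5 = 82.4
Services balance = 611.0 - 1568.2 = -957.2
Trade balance (goods + services) = 82.4 + (-957.2) = -874.8
Net primary income = 272.2 - 1327.5 = -1055.3
Net secondary income = -258.0
Current account = -874.8 + (-1055.3) + (-258.0) = -2188.1
Financial account = -(-2188.1) = 2188.1

2188.1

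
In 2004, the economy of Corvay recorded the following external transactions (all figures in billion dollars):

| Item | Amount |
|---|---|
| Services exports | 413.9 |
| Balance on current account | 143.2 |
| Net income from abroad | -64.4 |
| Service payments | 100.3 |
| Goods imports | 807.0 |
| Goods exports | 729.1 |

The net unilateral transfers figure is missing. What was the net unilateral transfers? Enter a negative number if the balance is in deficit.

-28.1

Current account = goods balance + services balance + net primary income + net secondary income
Sum of the known components = 171.3
Net unilateral transfers = CA - (known components) = 143.2 - 171.3 = -28.1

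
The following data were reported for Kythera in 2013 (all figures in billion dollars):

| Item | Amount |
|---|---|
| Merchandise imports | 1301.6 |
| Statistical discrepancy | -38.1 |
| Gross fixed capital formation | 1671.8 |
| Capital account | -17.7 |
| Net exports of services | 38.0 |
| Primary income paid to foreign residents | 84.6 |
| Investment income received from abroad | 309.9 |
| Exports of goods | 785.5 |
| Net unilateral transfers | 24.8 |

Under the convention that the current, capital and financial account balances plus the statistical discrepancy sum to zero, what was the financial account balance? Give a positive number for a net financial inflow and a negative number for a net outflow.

283.8

Goods balance = 785.5 - 1301.6 = -516.1
Services balance = 38.0
Trade balance (goods + services) = -516.1 + 38.0 = -478.1
Net primary income = 309.9 - 84.6 = 225.3
Net secondary income = 24.8
Current account = -478.1 + 225.3 + 24.8 = -228.0
Financial account = -(-228.0 + (-17.7) + (-38.1)) = 283.8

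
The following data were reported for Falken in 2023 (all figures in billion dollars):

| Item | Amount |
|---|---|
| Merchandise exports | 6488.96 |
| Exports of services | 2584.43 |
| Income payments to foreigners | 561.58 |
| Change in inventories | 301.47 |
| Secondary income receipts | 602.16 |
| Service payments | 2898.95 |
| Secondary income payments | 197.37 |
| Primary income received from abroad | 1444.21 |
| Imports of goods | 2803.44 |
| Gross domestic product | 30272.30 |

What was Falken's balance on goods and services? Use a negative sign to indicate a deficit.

Goods balance = 6488.96 - 2803.44 = 3685.52
Services balance = 2584.43 - 2898.95 = -314.52
Trade balance (goods + services) = 3685.52 + (-314.52) = 3371.00

3371.00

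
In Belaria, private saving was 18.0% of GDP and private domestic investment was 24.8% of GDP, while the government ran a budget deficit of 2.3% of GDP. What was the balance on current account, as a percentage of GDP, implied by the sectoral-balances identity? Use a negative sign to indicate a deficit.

By the sectoral-balances identity, CA = (S_private - I) + (T - G).
Private balance = 18.0 - 24.8 = -6.8
Government balance (T - G) = -2.3
CA = -6.8 + (-2.3) = -9.1

-9.1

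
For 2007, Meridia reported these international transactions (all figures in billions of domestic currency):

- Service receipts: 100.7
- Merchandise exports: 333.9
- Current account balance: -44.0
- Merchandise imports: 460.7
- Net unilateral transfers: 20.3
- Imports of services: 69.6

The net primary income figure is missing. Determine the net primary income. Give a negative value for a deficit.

31.4

Current account = goods balance + services balance + net primary income + net secondary income
Sum of the known components = -75.4
Net primary income = CA - (known components) = -44.0 - (-75.4) = 31.4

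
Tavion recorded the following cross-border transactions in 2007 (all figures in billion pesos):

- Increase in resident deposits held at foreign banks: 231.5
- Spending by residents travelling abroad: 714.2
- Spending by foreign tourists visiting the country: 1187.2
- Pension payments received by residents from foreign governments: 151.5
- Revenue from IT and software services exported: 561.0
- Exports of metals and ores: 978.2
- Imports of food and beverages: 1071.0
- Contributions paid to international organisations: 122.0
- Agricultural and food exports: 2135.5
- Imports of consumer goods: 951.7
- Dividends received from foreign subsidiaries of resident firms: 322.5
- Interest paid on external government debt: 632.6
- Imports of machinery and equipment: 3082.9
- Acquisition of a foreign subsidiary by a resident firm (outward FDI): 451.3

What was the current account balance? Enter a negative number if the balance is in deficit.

-1238.5

Goods: 978.2 - 1071.0 - 951.7 + 2135.5 - 3082.9 = -1991.9
Services: 561.0 + 1187.2 - 714.2 = 1034.0
Primary income: -632.6 + 322.5 = -310.1
Secondary income: 151.5 - 122.0 = 29.5
Current account = (-1991.9) + 1034.0 + (-310.1) + 29.5 = -1238.5
(Excluded from the current account — financial account: increase in resident deposits held at foreign banks 231.5, acquisition of a foreign subsidiary by a resident firm (outward FDI) 451.3.)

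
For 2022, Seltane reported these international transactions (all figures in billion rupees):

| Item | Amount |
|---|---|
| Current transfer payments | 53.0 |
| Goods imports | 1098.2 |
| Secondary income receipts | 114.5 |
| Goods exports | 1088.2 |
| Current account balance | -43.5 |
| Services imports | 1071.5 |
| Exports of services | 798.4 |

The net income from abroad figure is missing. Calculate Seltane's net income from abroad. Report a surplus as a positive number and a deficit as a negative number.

178.1

Current account = goods balance + services balance + net primary income + net secondary income
Sum of the known components = -221.6
Net income from abroad = CA - (known components) = -43.5 - (-221.6) = 178.1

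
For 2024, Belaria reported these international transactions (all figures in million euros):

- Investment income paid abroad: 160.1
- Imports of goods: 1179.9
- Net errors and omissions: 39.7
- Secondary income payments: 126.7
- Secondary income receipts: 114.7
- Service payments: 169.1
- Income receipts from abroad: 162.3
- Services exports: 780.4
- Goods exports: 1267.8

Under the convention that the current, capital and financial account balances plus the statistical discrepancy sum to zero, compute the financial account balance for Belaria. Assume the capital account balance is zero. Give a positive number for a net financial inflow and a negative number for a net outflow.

Goods balance = 1267.8 - 1179.9 = 87.9
Services balance = 780.4 - 169.1 = 611.3
Trade balance (goods + services) = 87.9 + 611.3 = 699.2
Net primary income = 162.3 - 160.1 = 2.2
Net secondary income = 114.7 - 126.7 = -12.0
Current account = 699.2 + 2.2 + (-12.0) = 689.4
Financial account = -(689.4 + 39.7) = -729.1

-729.1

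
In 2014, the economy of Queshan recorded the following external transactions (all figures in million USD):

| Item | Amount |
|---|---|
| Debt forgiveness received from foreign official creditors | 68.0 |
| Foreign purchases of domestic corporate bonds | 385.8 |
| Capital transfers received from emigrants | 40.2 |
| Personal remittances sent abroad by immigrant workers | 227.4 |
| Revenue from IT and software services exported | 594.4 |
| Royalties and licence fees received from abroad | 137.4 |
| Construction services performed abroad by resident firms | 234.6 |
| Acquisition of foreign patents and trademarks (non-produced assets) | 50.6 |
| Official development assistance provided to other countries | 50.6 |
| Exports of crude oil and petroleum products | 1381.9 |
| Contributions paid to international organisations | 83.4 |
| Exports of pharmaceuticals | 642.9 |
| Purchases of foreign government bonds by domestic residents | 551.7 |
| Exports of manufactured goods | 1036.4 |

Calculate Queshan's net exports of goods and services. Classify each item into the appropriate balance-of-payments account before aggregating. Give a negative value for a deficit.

Goods: 642.9 + 1381.9 + 1036.4 = 3061.2
Services: 234.6 + 137.4 + 594.4 = 966.4
Trade balance = 3061.2 + 966.4 = 4027.6
(Excluded from the trade balance — capital account: debt forgiveness received from foreign official creditors 68.0, capital transfers received from emigrants 40.2, acquisition of foreign patents and trademarks (non-produced assets) 50.6; financial account: foreign purchases of domestic corporate bonds 385.8, purchases of foreign government bonds by domestic residents 551.7; secondary income: personal remittances sent abroad by immigrant workers 227.4, official development assistance provided to other countries 50.6, contributions paid to international organisations 83.4.)

4027.6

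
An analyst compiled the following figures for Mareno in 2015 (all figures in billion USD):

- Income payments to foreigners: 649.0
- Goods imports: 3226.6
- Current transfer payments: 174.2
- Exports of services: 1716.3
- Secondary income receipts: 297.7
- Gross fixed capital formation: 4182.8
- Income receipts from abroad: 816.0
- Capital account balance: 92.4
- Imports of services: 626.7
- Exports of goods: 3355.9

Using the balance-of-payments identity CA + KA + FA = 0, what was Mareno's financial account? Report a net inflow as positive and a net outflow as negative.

-1601.8

Goods balance = 3355.9 - 3226.6 = 129.3
Services balance = 1716.3 - 626.7 = 1089.6
Trade balance (goods + services) = 129.3 + 1089.6 = 1218.9
Net primary income = 816.0 - 649.0 = 167.0
Net secondary income = 297.7 - 174.2 = 123.5
Current account = 1218.9 + 167.0 + 123.5 = 1509.4
Financial account = -(1509.4 + 92.4) = -1601.8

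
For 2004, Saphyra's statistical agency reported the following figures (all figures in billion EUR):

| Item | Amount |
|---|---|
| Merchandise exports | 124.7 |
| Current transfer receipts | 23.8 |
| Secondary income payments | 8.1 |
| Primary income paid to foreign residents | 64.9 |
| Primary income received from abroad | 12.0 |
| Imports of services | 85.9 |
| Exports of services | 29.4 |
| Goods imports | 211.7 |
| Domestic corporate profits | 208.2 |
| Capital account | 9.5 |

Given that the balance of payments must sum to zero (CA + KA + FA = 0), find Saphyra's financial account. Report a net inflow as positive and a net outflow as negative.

171.2

Goods balance = 124.7 - 211.7 = -87.0
Services balance = 29.4 - 85.9 = -56.5
Trade balance (goods + services) = -87.0 + (-56.5) = -143.5
Net primary income = 12.0 - 64.9 = -52.9
Net secondary income = 23.8 - 8.1 = 15.7
Current account = -143.5 + (-52.9) + 15.7 = -180.7
Financial account = -(-180.7 + 9.5) = 171.2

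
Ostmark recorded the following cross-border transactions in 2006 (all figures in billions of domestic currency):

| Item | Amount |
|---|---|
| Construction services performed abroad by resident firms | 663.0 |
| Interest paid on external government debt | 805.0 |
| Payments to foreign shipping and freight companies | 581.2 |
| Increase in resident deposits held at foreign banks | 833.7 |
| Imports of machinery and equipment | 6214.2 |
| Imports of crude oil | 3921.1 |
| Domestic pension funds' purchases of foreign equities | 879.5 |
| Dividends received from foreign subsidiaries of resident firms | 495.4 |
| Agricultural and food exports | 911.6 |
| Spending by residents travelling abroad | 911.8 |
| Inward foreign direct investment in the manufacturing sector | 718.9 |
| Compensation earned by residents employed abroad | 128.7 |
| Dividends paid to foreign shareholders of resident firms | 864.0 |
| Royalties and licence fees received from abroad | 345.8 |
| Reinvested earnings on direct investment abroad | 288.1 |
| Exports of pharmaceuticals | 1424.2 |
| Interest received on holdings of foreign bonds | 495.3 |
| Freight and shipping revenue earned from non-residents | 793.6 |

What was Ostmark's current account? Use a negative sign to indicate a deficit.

Goods: 1424.2 - 3921.1 - 6214.2 + 911.6 = -7799.5
Services: 345.8 + 793.6 - 911.8 - 581.2 + 663.0 = 309.4
Primary income: 288.1 - 805.0 + 495.3 + 128.7 - 864.0 + 495.4 = -261.5
Current account = (-7799.5) + 309.4 + (-261.5) = -7751.6
(Excluded from the current account — financial account: increase in resident deposits held at foreign banks 833.7, domestic pension funds' purchases of foreign equities 879.5, inward foreign direct investment in the manufacturing sector 718.9.)

-7751.6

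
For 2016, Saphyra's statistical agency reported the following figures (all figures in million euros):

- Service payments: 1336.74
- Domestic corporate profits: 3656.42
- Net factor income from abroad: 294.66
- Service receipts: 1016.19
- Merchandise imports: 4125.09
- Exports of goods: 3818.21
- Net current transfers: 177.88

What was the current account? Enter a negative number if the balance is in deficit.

-154.89

Goods balance = 3818.21 - 4125.09 = -306.88
Services balance = 1016.19 - 1336.74 = -320.55
Trade balance (goods + services) = -306.88 + (-320.55) = -627.43
Net primary income = 294.66
Net secondary income = 177.88
Current account = -627.43 + 294.66 + 177.88 = -154.89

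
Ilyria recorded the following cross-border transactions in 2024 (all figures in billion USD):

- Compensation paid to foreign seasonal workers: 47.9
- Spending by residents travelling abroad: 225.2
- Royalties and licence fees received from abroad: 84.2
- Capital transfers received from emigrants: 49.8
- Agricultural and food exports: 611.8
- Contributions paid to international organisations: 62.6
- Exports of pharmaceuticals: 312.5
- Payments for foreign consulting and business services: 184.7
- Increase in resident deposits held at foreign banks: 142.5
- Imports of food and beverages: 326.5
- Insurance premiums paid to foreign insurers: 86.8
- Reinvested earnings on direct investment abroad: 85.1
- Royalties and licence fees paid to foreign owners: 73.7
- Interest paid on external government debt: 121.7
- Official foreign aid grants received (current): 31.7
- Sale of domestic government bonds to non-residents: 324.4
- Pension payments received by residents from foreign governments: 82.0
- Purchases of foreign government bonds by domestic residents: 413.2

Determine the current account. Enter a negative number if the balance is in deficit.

Goods: 611.8 + 312.5 - 326.5 = 597.8
Services: -73.7 - 184.7 - 225.2 + 84.2 - 86.8 = -486.2
Primary income: -121.7 - 47.9 + 85.1 = -84.5
Secondary income: 31.7 - 62.6 + 82.0 = 51.1
Current account = 597.8 + (-486.2) + (-84.5) + 51.1 = 78.2
(Excluded from the current account — capital account: capital transfers received from emigrants 49.8; financial account: increase in resident deposits held at foreign banks 142.5, sale of domestic government bonds to non-residents 324.4, purchases of foreign government bonds by domestic residents 413.2.)

78.2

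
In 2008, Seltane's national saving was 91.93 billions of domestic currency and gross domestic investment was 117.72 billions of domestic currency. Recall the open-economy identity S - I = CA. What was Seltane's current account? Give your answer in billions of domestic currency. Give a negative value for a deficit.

-25.79

S - I = CA (net lending to the rest of the world).
CA = S - I = 91.93 - 117.72 = -25.79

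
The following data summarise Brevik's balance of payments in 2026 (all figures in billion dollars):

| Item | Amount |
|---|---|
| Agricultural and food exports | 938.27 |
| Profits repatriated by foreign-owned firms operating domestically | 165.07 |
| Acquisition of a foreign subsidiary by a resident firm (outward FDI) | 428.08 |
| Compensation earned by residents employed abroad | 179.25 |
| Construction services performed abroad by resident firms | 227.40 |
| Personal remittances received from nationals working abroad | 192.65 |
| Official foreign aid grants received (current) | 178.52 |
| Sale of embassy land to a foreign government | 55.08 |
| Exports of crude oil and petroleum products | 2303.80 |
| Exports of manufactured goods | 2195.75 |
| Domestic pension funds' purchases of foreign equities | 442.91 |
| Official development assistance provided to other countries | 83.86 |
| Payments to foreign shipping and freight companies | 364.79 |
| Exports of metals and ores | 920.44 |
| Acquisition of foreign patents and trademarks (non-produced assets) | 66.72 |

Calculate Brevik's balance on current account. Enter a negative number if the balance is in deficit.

6522.36

Goods: 2303.80 + 938.27 + 2195.75 + 920.44 = 6358.26
Services: -364.79 + 227.40 = -137.39
Primary income: -165.07 + 179.25 = 14.18
Secondary income: -83.86 + 192.65 + 178.52 = 287.31
Current account = 6358.26 + (-137.39) + 14.18 + 287.31 = 6522.36
(Excluded from the current account — financial account: acquisition of a foreign subsidiary by a resident firm (outward FDI) 428.08, domestic pension funds' purchases of foreign equities 442.91; capital account: sale of embassy land to a foreign government 55.08, acquisition of foreign patents and trademarks (non-produced assets) 66.72.)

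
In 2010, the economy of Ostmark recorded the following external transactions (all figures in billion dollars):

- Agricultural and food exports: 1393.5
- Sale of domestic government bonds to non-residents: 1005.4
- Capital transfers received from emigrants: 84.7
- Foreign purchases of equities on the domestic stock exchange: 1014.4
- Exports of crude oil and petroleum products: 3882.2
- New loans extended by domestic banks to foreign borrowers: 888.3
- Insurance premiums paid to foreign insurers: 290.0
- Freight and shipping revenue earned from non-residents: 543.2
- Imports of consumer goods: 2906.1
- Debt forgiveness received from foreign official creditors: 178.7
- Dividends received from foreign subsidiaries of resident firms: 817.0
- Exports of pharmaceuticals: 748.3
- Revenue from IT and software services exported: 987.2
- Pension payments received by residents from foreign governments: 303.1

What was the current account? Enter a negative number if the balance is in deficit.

5478.4

Goods: 748.3 + 3882.2 + 1393.5 - 2906.1 = 3117.9
Services: 987.2 - 290.0 + 543.2 = 1240.4
Primary income: 817.0
Secondary income: 303.1
Current account = 3117.9 + 1240.4 + 817.0 + 303.1 = 5478.4
(Excluded from the current account — financial account: sale of domestic government bonds to non-residents 1005.4, foreign purchases of equities on the domestic stock exchange 1014.4, new loans extended by domestic banks to foreign borrowers 888.3; capital account: capital transfers received from emigrants 84.7, debt forgiveness received from foreign official creditors 178.7.)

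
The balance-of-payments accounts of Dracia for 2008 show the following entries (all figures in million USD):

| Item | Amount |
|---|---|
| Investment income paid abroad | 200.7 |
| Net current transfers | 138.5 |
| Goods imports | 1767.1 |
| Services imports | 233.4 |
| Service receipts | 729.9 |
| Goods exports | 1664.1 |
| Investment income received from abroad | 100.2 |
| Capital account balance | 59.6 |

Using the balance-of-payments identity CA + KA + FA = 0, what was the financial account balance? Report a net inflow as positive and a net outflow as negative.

Goods balance = 1664.1 - 1767.1 = -103.0
Services balance = 729.9 - 233.4 = 496.5
Trade balance (goods + services) = -103.0 + 496.5 = 393.5
Net primary income = 100.2 - 200.7 = -100.5
Net secondary income = 138.5
Current account = 393.5 + (-100.5) + 138.5 = 431.5
Financial account = -(431.5 + 59.6) = -491.1

-491.1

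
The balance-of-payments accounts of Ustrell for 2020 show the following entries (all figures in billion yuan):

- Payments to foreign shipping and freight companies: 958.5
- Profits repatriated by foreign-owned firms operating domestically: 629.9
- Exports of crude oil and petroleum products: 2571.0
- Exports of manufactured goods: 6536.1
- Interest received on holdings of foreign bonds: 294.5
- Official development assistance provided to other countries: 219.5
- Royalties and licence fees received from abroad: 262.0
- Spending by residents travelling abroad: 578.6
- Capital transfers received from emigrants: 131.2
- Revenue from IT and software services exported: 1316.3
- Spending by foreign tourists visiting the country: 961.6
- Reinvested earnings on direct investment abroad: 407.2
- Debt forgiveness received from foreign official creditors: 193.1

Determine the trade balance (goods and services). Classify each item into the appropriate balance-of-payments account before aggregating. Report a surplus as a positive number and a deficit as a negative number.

10109.9

Goods: 2571.0 + 6536.1 = 9107.1
Services: 262.0 + 1316.3 + 961.6 - 958.5 - 578.6 = 1002.8
Trade balance = 9107.1 + 1002.8 = 10109.9
(Excluded from the trade balance — primary income: profits repatriated by foreign-owned firms operating domestically 629.9, interest received on holdings of foreign bonds 294.5, reinvested earnings on direct investment abroad 407.2; secondary income: official development assistance provided to other countries 219.5; capital account: capital transfers received from emigrants 131.2, debt forgiveness received from foreign official creditors 193.1.)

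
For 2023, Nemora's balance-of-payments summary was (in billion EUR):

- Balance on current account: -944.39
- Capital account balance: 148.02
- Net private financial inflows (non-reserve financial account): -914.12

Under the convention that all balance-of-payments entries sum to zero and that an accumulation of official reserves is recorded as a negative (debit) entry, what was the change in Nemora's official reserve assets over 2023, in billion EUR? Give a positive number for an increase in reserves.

Official reserve transactions balance = -((-944.39) + 148.02 + (-914.12)) = 1710.49
An accumulation of reserves is recorded as a debit (negative entry), so the change in the stock of reserves is the negative of that balance.
Change in official reserves = -(1710.49) = -1710.49

-1710.49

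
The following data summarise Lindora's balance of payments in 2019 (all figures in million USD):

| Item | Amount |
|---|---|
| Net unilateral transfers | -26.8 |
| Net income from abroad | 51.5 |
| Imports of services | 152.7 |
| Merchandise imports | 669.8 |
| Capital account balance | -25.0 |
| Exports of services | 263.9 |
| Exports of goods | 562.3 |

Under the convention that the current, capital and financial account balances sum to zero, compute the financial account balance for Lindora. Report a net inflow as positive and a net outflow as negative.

-3.4

Goods balance = 562.3 - 669.8 = -107.5
Services balance = 263.9 - 152.7 = 111.2
Trade balance (goods + services) = -107.5 + 111.2 = 3.7
Net primary income = 51.5
Net secondary income = -26.8
Current account = 3.7 + 51.5 + (-26.8) = 28.4
Financial account = -(28.4 + (-25.0)) = -3.4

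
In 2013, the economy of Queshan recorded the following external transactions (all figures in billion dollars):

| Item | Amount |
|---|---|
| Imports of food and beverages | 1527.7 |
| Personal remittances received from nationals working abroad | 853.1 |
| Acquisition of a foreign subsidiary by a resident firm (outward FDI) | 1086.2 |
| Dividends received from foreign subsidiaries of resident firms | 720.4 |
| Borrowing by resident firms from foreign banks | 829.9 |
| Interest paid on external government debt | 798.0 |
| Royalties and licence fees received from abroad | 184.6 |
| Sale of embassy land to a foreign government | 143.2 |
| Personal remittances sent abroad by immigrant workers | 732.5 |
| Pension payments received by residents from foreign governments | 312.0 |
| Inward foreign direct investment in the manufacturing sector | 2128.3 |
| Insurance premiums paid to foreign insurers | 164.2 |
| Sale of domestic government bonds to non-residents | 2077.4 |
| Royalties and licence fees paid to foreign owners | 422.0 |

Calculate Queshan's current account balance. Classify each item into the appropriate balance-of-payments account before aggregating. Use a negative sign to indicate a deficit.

-1574.3

Goods: -1527.7
Services: -164.2 - 422.0 + 184.6 = -401.6
Primary income: -798.0 + 720.4 = -77.6
Secondary income: 853.1 - 732.5 + 312.0 = 432.6
Current account = (-1527.7) + (-401.6) + (-77.6) + 432.6 = -1574.3
(Excluded from the current account — financial account: acquisition of a foreign subsidiary by a resident firm (outward FDI) 1086.2, borrowing by resident firms from foreign banks 829.9, inward foreign direct investment in the manufacturing sector 2128.3, sale of domestic government bonds to non-residents 2077.4; capital account: sale of embassy land to a foreign government 143.2.)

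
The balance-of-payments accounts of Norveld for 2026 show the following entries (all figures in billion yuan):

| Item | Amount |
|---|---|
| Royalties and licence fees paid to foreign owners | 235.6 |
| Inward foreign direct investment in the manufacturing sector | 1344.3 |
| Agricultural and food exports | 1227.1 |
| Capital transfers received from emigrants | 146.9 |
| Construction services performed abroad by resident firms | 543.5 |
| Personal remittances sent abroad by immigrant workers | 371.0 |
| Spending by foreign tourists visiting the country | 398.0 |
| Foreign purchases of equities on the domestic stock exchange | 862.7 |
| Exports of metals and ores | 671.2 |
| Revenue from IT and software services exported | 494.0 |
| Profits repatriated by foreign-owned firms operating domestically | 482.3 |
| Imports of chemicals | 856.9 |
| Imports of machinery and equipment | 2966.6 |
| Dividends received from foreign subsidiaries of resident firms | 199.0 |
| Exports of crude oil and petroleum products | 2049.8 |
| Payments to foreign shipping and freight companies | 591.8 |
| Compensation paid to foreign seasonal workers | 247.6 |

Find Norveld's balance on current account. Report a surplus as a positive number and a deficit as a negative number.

Goods: -856.9 + 1227.1 + 671.2 - 2966.6 + 2049.8 = 124.6
Services: -235.6 + 494.0 - 591.8 + 543.5 + 398.0 = 608.1
Primary income: 199.0 - 247.6 - 482.3 = -530.9
Secondary income: -371.0
Current account = 124.6 + 608.1 + (-530.9) + (-371.0) = -169.2
(Excluded from the current account — financial account: inward foreign direct investment in the manufacturing sector 1344.3, foreign purchases of equities on the domestic stock exchange 862.7; capital account: capital transfers received from emigrants 146.9.)

-169.2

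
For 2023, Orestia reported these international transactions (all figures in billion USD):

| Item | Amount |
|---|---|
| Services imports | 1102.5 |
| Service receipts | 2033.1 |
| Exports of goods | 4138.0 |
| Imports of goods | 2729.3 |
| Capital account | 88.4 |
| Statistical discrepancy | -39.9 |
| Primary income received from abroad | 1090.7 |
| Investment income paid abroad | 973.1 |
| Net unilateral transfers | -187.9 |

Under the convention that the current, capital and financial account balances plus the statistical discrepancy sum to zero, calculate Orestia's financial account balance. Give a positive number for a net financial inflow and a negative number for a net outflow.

Goods balance = 4138.0 - 2729.3 = 1408.7
Services balance = 2033.1 - 1102.5 = 930.6
Trade balance (goods + services) = 1408.7 + 930.6 = 2339.3
Net primary income = 1090.7 - 973.1 = 117.6
Net secondary income = -187.9
Current account = 2339.3 + 117.6 + (-187.9) = 2269.0
Financial account = -(2269.0 + 88.4 + (-39.9)) = -2317.5

-2317.5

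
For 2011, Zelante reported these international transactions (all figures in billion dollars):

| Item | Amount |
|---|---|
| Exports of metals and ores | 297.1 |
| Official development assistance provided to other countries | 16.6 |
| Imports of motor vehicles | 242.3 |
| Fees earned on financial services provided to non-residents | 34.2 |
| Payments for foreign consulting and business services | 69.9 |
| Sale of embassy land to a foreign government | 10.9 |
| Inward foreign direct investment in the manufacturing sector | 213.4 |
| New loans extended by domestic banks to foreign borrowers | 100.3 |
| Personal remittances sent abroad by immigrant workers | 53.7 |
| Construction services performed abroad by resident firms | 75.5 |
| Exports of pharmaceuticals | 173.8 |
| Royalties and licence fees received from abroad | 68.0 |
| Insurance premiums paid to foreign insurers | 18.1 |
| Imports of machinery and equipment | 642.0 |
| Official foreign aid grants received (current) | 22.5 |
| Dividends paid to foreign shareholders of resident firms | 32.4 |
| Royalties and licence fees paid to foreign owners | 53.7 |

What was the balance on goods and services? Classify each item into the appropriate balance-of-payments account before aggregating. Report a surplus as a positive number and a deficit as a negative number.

Goods: -642.0 - 242.3 + 297.1 + 173.8 = -413.4
Services: -53.7 + 34.2 + 68.0 - 18.1 - 69.9 + 75.5 = 36.0
Trade balance = -413.4 + 36.0 = -377.4
(Excluded from the trade balance — secondary income: official development assistance provided to other countries 16.6, personal remittances sent abroad by immigrant workers 53.7, official foreign aid grants received (current) 22.5; capital account: sale of embassy land to a foreign government 10.9; financial account: inward foreign direct investment in the manufacturing sector 213.4, new loans extended by domestic banks to foreign borrowers 100.3; primary income: dividends paid to foreign shareholders of resident firms 32.4.)

-377.4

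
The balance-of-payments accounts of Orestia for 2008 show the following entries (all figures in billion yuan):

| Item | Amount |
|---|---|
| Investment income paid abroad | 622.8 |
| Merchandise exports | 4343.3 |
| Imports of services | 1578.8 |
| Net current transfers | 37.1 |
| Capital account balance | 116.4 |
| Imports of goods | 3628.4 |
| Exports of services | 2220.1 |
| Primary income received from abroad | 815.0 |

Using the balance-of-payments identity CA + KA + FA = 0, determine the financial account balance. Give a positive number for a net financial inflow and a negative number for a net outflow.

Goods balance = 4343.3 - 3628.4 = 714.9
Services balance = 2220.1 - 1578.8 = 641.3
Trade balance (goods + services) = 714.9 + 641.3 = 1356.2
Net primary income = 815.0 - 622.8 = 192.2
Net secondary income = 37.1
Current account = 1356.2 + 192.2 + 37.1 = 1585.5
Financial account = -(1585.5 + 116.4) = -1701.9

-1701.9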